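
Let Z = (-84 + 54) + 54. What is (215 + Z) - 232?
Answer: 7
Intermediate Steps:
Z = 24 (Z = -30 + 54 = 24)
(215 + Z) - 232 = (215 + 24) - 232 = 239 - 232 = 7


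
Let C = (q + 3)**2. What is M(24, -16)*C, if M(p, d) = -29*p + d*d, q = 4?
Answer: -21560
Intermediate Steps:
M(p, d) = d**2 - 29*p (M(p, d) = -29*p + d**2 = d**2 - 29*p)
C = 49 (C = (4 + 3)**2 = 7**2 = 49)
M(24, -16)*C = ((-16)**2 - 29*24)*49 = (256 - 696)*49 = -440*49 = -21560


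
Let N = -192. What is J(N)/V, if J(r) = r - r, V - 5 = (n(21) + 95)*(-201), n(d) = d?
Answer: 0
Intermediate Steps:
V = -23311 (V = 5 + (21 + 95)*(-201) = 5 + 116*(-201) = 5 - 23316 = -23311)
J(r) = 0
J(N)/V = 0/(-23311) = 0*(-1/23311) = 0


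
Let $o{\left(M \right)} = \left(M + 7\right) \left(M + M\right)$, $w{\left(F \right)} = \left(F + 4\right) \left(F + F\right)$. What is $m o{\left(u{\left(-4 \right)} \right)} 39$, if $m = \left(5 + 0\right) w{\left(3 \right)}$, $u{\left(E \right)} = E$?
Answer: $-196560$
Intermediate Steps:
$w{\left(F \right)} = 2 F \left(4 + F\right)$ ($w{\left(F \right)} = \left(4 + F\right) 2 F = 2 F \left(4 + F\right)$)
$o{\left(M \right)} = 2 M \left(7 + M\right)$ ($o{\left(M \right)} = \left(7 + M\right) 2 M = 2 M \left(7 + M\right)$)
$m = 210$ ($m = \left(5 + 0\right) 2 \cdot 3 \left(4 + 3\right) = 5 \cdot 2 \cdot 3 \cdot 7 = 5 \cdot 42 = 210$)
$m o{\left(u{\left(-4 \right)} \right)} 39 = 210 \cdot 2 \left(-4\right) \left(7 - 4\right) 39 = 210 \cdot 2 \left(-4\right) 3 \cdot 39 = 210 \left(-24\right) 39 = \left(-5040\right) 39 = -196560$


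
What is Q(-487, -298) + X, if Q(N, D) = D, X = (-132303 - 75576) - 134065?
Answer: -342242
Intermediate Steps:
X = -341944 (X = -207879 - 134065 = -341944)
Q(-487, -298) + X = -298 - 341944 = -342242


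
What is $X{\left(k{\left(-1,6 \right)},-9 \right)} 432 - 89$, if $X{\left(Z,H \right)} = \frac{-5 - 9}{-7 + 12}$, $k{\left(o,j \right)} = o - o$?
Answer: $- \frac{6493}{5} \approx -1298.6$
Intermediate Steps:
$k{\left(o,j \right)} = 0$
$X{\left(Z,H \right)} = - \frac{14}{5}$
$X{\left(k{\left(-1,6 \right)},-9 \right)} 432 - 89 = \left(- \frac{14}{5}\right) 432 - 89 = - \frac{6048}{5} - 89 = - \frac{6493}{5}$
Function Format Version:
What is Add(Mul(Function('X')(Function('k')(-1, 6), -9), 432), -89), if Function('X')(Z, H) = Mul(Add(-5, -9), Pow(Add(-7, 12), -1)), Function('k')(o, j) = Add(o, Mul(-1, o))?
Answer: Rational(-6493, 5) ≈ -1298.6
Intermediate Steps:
Function('k')(o, j) = 0
Function('X')(Z, H) = Rational(-14, 5) (Function('X')(Z, H) = Mul(-14, Pow(5, -1)) = Mul(-14, Rational(1, 5)) = Rational(-14, 5))
Add(Mul(Function('X')(Function('k')(-1, 6), -9), 432), -89) = Add(Mul(Rational(-14, 5), 432), -89) = Add(Rational(-6048, 5), -89) = Rational(-6493, 5)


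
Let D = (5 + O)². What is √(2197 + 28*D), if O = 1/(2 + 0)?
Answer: 2*√761 ≈ 55.172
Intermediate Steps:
O = ½ (O = 1/2 = ½ ≈ 0.50000)
D = 121/4 (D = (5 + ½)² = (11/2)² = 121/4 ≈ 30.250)
√(2197 + 28*D) = √(2197 + 28*(121/4)) = √(2197 + 847) = √3044 = 2*√761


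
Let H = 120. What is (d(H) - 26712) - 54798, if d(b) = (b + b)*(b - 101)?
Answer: -76950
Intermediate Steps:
d(b) = 2*b*(-101 + b) (d(b) = (2*b)*(-101 + b) = 2*b*(-101 + b))
(d(H) - 26712) - 54798 = (2*120*(-101 + 120) - 26712) - 54798 = (2*120*19 - 26712) - 54798 = (4560 - 26712) - 54798 = -22152 - 54798 = -76950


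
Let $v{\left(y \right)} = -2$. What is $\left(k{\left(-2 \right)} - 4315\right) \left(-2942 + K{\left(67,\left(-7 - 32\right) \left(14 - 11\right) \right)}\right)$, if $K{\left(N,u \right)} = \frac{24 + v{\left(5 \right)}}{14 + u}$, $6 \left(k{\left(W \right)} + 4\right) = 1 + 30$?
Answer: $\frac{1307298564}{103} \approx 1.2692 \cdot 10^{7}$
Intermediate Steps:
$k{\left(W \right)} = \frac{7}{6}$ ($k{\left(W \right)} = -4 + \frac{1 + 30}{6} = -4 + \frac{1}{6} \cdot 31 = -4 + \frac{31}{6} = \frac{7}{6}$)
$K{\left(N,u \right)} = \frac{22}{14 + u}$ ($K{\left(N,u \right)} = \frac{24 - 2}{14 + u} = \frac{22}{14 + u}$)
$\left(k{\left(-2 \right)} - 4315\right) \left(-2942 + K{\left(67,\left(-7 - 32\right) \left(14 - 11\right) \right)}\right) = \left(\frac{7}{6} - 4315\right) \left(-2942 + \frac{22}{14 + \left(-7 - 32\right) \left(14 - 11\right)}\right) = - \frac{25883 \left(-2942 + \frac{22}{14 - 117}\right)}{6} = - \frac{25883 \left(-2942 + \frac{22}{-103}\right)}{6} = - \frac{25883 \left(-2942 + 22 \left(- \frac{1}{103}\right)\right)}{6} = - \frac{25883 \left(-2942 - \frac{22}{103}\right)}{6} = \left(- \frac{25883}{6}\right) \left(- \frac{303048}{103}\right) = \frac{1307298564}{103}$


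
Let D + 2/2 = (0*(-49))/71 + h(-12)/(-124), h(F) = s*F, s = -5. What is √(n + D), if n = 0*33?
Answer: I*√1426/31 ≈ 1.2181*I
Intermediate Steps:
h(F) = -5*F
n = 0
D = -46/31 (D = -1 + ((0*(-49))/71 - 5*(-12)/(-124)) = -1 + (0*(1/71) + 60*(-1/124)) = -1 + (0 - 15/31) = -1 - 15/31 = -46/31 ≈ -1.4839)
√(n + D) = √(0 - 46/31) = √(-46/31) = I*√1426/31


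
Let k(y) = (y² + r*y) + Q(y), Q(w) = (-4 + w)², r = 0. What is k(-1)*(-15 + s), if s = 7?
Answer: -208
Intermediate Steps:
k(y) = y² + (-4 + y)² (k(y) = (y² + 0*y) + (-4 + y)² = (y² + 0) + (-4 + y)² = y² + (-4 + y)²)
k(-1)*(-15 + s) = ((-1)² + (-4 - 1)²)*(-15 + 7) = (1 + (-5)²)*(-8) = (1 + 25)*(-8) = 26*(-8) = -208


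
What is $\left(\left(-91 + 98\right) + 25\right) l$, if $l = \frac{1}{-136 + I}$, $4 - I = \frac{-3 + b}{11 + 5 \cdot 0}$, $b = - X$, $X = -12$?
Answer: $- \frac{352}{1461} \approx -0.24093$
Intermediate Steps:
$b = 12$ ($b = \left(-1\right) \left(-12\right) = 12$)
$I = \frac{35}{11}$ ($I = 4 - \frac{-3 + 12}{11 + 5 \cdot 0} = 4 - \frac{9}{11 + 0} = 4 - \frac{9}{11} = \frac{35}{11} \approx 3.1818$)
$l = - \frac{11}{1461}$ ($l = \frac{1}{-136 + \frac{35}{11}} = \frac{1}{- \frac{1461}{11}} = - \frac{11}{1461} \approx -0.0075291$)
$\left(\left(-91 + 98\right) + 25\right) l = \left(\left(-91 + 98\right) + 25\right) \left(- \frac{11}{1461}\right) = \left(7 + 25\right) \left(- \frac{11}{1461}\right) = 32 \left(- \frac{11}{1461}\right) = - \frac{352}{1461}$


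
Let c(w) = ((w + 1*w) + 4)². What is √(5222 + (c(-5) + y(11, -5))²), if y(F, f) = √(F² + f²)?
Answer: 2*√(1666 + 18*√146) ≈ 86.798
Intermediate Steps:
c(w) = (4 + 2*w)² (c(w) = ((w + w) + 4)² = (2*w + 4)² = (4 + 2*w)²)
√(5222 + (c(-5) + y(11, -5))²) = √(5222 + (4*(2 - 5)² + √(11² + (-5)²))²) = √(5222 + (4*(-3)² + √(121 + 25))²) = √(5222 + (4*9 + √146)²) = √(5222 + (36 + √146)²)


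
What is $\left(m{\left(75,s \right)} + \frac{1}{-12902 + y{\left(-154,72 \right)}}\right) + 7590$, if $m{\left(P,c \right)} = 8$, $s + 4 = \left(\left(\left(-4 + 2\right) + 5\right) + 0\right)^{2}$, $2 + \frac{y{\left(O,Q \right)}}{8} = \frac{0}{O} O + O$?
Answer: $\frac{107511699}{14150} \approx 7598.0$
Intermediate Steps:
$y{\left(O,Q \right)} = -16 + 8 O$ ($y{\left(O,Q \right)} = -16 + 8 \left(\frac{0}{O} O + O\right) = -16 + 8 \left(0 O + O\right) = -16 + 8 \left(0 + O\right) = -16 + 8 O$)
$s = 5$ ($s = -4 + \left(\left(\left(-4 + 2\right) + 5\right) + 0\right)^{2} = -4 + \left(\left(-2 + 5\right) + 0\right)^{2} = -4 + \left(3 + 0\right)^{2} = -4 + 3^{2} = -4 + 9 = 5$)
$\left(m{\left(75,s \right)} + \frac{1}{-12902 + y{\left(-154,72 \right)}}\right) + 7590 = \left(8 + \frac{1}{-12902 + \left(-16 + 8 \left(-154\right)\right)}\right) + 7590 = \left(8 + \frac{1}{-12902 - 1248}\right) + 7590 = \left(8 + \frac{1}{-14150}\right) + 7590 = \left(8 - \frac{1}{14150}\right) + 7590 = \frac{113199}{14150} + 7590 = \frac{107511699}{14150}$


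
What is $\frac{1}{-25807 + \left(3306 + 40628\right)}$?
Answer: $\frac{1}{18127} \approx 5.5166 \cdot 10^{-5}$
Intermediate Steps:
$\frac{1}{-25807 + \left(3306 + 40628\right)} = \frac{1}{-25807 + 43934} = \frac{1}{18127}$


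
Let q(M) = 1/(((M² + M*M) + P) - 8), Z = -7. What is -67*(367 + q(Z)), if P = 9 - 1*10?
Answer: -2188488/89 ≈ -24590.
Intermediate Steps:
P = -1 (P = 9 - 10 = -1)
q(M) = 1/(-9 + 2*M²) (q(M) = 1/(((M² + M*M) - 1) - 8) = 1/(((M² + M²) - 1) - 8) = 1/((2*M² - 1) - 8) = 1/((-1 + 2*M²) - 8) = 1/(-9 + 2*M²))
-67*(367 + q(Z)) = -67*(367 + 1/(-9 + 2*(-7)²)) = -67*(367 + 1/(-9 + 2*49)) = -67*(367 + 1/(-9 + 98)) = -67*(367 + 1/89) = -67*32664/89 = -2188488/89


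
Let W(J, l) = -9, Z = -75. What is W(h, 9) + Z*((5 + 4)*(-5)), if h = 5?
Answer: 3366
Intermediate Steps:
W(h, 9) + Z*((5 + 4)*(-5)) = -9 - 75*(5 + 4)*(-5) = -9 - 675*(-5) = -9 - 75*(-45) = -9 + 3375 = 3366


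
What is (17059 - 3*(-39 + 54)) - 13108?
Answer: 3906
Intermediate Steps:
(17059 - 3*(-39 + 54)) - 13108 = (17059 - 3*15) - 13108 = (17059 - 45) - 13108 = 17014 - 13108 = 3906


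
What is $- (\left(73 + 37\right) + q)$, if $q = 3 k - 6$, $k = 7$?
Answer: $-125$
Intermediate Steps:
$q = 15$ ($q = 3 \cdot 7 - 6 = 21 - 6 = 15$)
$- (\left(73 + 37\right) + q) = - (\left(73 + 37\right) + 15) = - (110 + 15) = \left(-1\right) 125 = -125$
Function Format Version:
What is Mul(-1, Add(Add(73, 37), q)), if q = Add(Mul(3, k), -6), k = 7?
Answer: -125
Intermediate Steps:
q = 15 (q = Add(Mul(3, 7), -6) = Add(21, -6) = 15)
Mul(-1, Add(Add(73, 37), q)) = Mul(-1, Add(Add(73, 37), 15)) = Mul(-1, Add(110, 15)) = Mul(-1, 125) = -125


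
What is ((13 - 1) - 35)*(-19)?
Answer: 437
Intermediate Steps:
((13 - 1) - 35)*(-19) = (12 - 35)*(-19) = -23*(-19) = 437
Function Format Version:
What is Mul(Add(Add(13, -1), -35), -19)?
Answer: 437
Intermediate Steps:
Mul(Add(Add(13, -1), -35), -19) = Mul(Add(12, -35), -19) = Mul(-23, -19) = 437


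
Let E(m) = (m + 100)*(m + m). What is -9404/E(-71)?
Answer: 4702/2059 ≈ 2.2836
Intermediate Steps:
E(m) = 2*m*(100 + m) (E(m) = (100 + m)*(2*m) = 2*m*(100 + m))
-9404/E(-71) = -9404*(-1/(142*(100 - 71))) = -9404/(2*(-71)*29) = -9404/(-4118) = -9404*(-1/4118) = 4702/2059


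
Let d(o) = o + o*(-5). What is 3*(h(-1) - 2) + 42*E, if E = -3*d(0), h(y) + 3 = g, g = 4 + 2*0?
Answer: -3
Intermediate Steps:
g = 4 (g = 4 + 0 = 4)
h(y) = 1 (h(y) = -3 + 4 = 1)
d(o) = -4*o (d(o) = o - 5*o = -4*o)
E = 0 (E = -(-12)*0 = -3*0 = 0)
3*(h(-1) - 2) + 42*E = 3*(1 - 2) + 42*0 = 3*(-1) + 0 = -3 + 0 = -3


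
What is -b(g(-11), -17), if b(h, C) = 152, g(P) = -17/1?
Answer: -152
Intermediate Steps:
g(P) = -17 (g(P) = -17*1 = -17)
-b(g(-11), -17) = -1*152 = -152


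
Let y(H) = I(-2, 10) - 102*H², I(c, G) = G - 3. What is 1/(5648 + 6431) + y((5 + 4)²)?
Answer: -8083447984/12079 ≈ -6.6922e+5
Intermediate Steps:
I(c, G) = -3 + G
y(H) = 7 - 102*H² (y(H) = (-3 + 10) - 102*H² = 7 - 102*H²)
1/(5648 + 6431) + y((5 + 4)²) = 1/(5648 + 6431) + (7 - 102*(5 + 4)⁴) = 1/12079 + (7 - 102*(9²)²) = 1/12079 + (7 - 102*81²) = 1/12079 + (7 - 102*6561) = 1/12079 + (7 - 669222) = 1/12079 - 669215 = -8083447984/12079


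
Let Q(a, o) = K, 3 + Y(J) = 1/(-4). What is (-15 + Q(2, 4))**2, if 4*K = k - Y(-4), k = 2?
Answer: 47961/256 ≈ 187.35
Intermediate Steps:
Y(J) = -13/4 (Y(J) = -3 + 1/(-4) = -3 - 1/4 = -13/4)
K = 21/16 (K = (2 - 1*(-13/4))/4 = (2 + 13/4)/4 = (1/4)*(21/4) = 21/16 ≈ 1.3125)
Q(a, o) = 21/16
(-15 + Q(2, 4))**2 = (-15 + 21/16)**2 = (-219/16)**2 = 47961/256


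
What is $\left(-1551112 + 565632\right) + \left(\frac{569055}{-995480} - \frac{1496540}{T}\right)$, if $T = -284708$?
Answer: $- \frac{13965225870939747}{14171055992} \approx -9.8548 \cdot 10^{5}$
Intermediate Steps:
$\left(-1551112 + 565632\right) + \left(\frac{569055}{-995480} - \frac{1496540}{T}\right) = \left(-1551112 + 565632\right) + \left(\frac{569055}{-995480} - \frac{1496540}{-284708}\right) = -985480 + \left(569055 \left(- \frac{1}{995480}\right) - - \frac{374135}{71177}\right) = -985480 + \left(- \frac{113811}{199096} + \frac{374135}{71177}\right) = -985480 + \frac{66388056413}{14171055992} = - \frac{13965225870939747}{14171055992}$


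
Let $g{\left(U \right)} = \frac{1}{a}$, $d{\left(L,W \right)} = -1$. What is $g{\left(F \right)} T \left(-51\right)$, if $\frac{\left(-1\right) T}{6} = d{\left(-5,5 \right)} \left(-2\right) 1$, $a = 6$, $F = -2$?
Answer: $102$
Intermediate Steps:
$T = -12$ ($T = - 6 \left(-1\right) \left(-2\right) 1 = - 6 \cdot 2 \cdot 1 = \left(-6\right) 2 = -12$)
$g{\left(U \right)} = \frac{1}{6}$
$g{\left(F \right)} T \left(-51\right) = \frac{1}{6} \left(-12\right) \left(-51\right) = \left(-2\right) \left(-51\right) = 102$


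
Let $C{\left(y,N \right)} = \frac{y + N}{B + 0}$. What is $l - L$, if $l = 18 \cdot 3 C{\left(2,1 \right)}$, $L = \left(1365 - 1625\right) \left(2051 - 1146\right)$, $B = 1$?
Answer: $235462$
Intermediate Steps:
$L = -235300$ ($L = \left(-260\right) 905 = -235300$)
$C{\left(y,N \right)} = N + y$ ($C{\left(y,N \right)} = \frac{y + N}{1 + 0} = \frac{N + y}{1} = \left(N + y\right) 1 = N + y$)
$l = 162$ ($l = 18 \cdot 3 \left(1 + 2\right) = 54 \cdot 3 = 162$)
$l - L = 162 - -235300 = 162 + 235300 = 235462$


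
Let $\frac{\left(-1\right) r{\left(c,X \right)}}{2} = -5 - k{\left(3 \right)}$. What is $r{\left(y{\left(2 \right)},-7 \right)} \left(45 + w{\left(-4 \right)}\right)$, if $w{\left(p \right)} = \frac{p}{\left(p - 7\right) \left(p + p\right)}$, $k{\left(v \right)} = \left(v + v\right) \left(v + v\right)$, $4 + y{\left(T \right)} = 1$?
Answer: $\frac{40549}{11} \approx 3686.3$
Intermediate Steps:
$y{\left(T \right)} = -3$ ($y{\left(T \right)} = -4 + 1 = -3$)
$k{\left(v \right)} = 4 v^{2}$ ($k{\left(v \right)} = 2 v 2 v = 4 v^{2}$)
$w{\left(p \right)} = \frac{1}{2 \left(-7 + p\right)}$ ($w{\left(p \right)} = \frac{p}{\left(-7 + p\right) 2 p} = \frac{p}{2 p \left(-7 + p\right)} = p \frac{1}{2 p \left(-7 + p\right)} = \frac{1}{2 \left(-7 + p\right)}$)
$r{\left(c,X \right)} = 82$ ($r{\left(c,X \right)} = - 2 \left(-5 - 4 \cdot 3^{2}\right) = - 2 \left(-5 - 4 \cdot 9\right) = - 2 \left(-5 - 36\right) = \left(-2\right) \left(-41\right) = 82$)
$r{\left(y{\left(2 \right)},-7 \right)} \left(45 + w{\left(-4 \right)}\right) = 82 \left(45 + \frac{1}{2 \left(-7 - 4\right)}\right) = 82 \left(45 + \frac{1}{2 \left(-11\right)}\right) = 82 \left(45 + \frac{1}{2} \left(- \frac{1}{11}\right)\right) = 82 \left(45 - \frac{1}{22}\right) = 82 \cdot \frac{989}{22} = \frac{40549}{11}$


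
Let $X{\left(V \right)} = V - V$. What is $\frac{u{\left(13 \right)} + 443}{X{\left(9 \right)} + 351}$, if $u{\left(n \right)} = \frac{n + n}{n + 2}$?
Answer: $\frac{6671}{5265} \approx 1.267$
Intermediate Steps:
$X{\left(V \right)} = 0$
$u{\left(n \right)} = \frac{2 n}{2 + n}$
$\frac{u{\left(13 \right)} + 443}{X{\left(9 \right)} + 351} = \frac{2 \cdot 13 \frac{1}{2 + 13} + 443}{0 + 351} = \frac{2 \cdot 13 \cdot \frac{1}{15} + 443}{351} = \left(2 \cdot 13 \cdot \frac{1}{15} + 443\right) \frac{1}{351} = \left(\frac{26}{15} + 443\right) \frac{1}{351} = \frac{6671}{15} \cdot \frac{1}{351} = \frac{6671}{5265}$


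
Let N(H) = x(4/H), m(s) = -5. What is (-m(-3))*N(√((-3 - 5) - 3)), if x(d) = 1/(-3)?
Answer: -5/3 ≈ -1.6667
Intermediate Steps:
x(d) = -⅓
N(H) = -⅓
(-m(-3))*N(√((-3 - 5) - 3)) = -1*(-5)*(-⅓) = 5*(-⅓) = -5/3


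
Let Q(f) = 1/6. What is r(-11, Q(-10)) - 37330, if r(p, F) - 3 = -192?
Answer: -37519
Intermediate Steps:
Q(f) = ⅙
r(p, F) = -189 (r(p, F) = 3 - 192 = -189)
r(-11, Q(-10)) - 37330 = -189 - 37330 = -37519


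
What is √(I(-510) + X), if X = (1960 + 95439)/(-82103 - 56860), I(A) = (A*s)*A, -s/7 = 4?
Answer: I*√140636091424210437/138963 ≈ 2698.7*I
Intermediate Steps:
s = -28 (s = -7*4 = -28)
I(A) = -28*A² (I(A) = (A*(-28))*A = (-28*A)*A = -28*A²)
X = -97399/138963 (X = 97399/(-138963) = 97399*(-1/138963) = -97399/138963 ≈ -0.70090)
√(I(-510) + X) = √(-28*(-510)² - 97399/138963) = √(-28*260100 - 97399/138963) = √(-7282800 - 97399/138963) = √(-1012039833799/138963) = I*√140636091424210437/138963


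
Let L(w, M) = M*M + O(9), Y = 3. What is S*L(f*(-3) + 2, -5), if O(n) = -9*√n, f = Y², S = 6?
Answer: -12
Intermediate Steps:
f = 9 (f = 3² = 9)
L(w, M) = -27 + M² (L(w, M) = M*M - 9*√9 = M² - 9*3 = M² - 27 = -27 + M²)
S*L(f*(-3) + 2, -5) = 6*(-27 + (-5)²) = 6*(-27 + 25) = 6*(-2) = -12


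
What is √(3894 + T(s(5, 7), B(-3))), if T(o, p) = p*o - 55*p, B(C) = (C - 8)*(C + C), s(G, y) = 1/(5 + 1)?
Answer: 5*√11 ≈ 16.583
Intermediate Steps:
s(G, y) = ⅙ (s(G, y) = 1/6 = ⅙)
B(C) = 2*C*(-8 + C) (B(C) = (-8 + C)*(2*C) = 2*C*(-8 + C))
T(o, p) = -55*p + o*p (T(o, p) = o*p - 55*p = -55*p + o*p)
√(3894 + T(s(5, 7), B(-3))) = √(3894 + (2*(-3)*(-8 - 3))*(-55 + ⅙)) = √(3894 + (2*(-3)*(-11))*(-329/6)) = √(3894 + 66*(-329/6)) = √(3894 - 3619) = √275 = 5*√11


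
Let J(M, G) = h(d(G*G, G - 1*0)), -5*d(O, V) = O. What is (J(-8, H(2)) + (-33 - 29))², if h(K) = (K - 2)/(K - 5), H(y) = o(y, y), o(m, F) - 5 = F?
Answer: 20511841/5476 ≈ 3745.8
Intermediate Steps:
d(O, V) = -O/5
o(m, F) = 5 + F
H(y) = 5 + y
h(K) = (-2 + K)/(-5 + K)
J(M, G) = (-2 - G²/5)/(-5 - G²/5) (J(M, G) = (-2 - G*G/5)/(-5 - G*G/5) = (-2 - G²/5)/(-5 - G²/5))
(J(-8, H(2)) + (-33 - 29))² = ((10 + (5 + 2)²)/(25 + (5 + 2)²) + (-33 - 29))² = ((10 + 7²)/(25 + 7²) - 62)² = ((10 + 49)/(25 + 49) - 62)² = (59/74 - 62)² = (-4529/74)² = 20511841/5476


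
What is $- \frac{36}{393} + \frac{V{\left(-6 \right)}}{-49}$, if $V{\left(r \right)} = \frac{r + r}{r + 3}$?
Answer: $- \frac{1112}{6419} \approx -0.17324$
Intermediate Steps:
$V{\left(r \right)} = \frac{2 r}{3 + r}$
$- \frac{36}{393} + \frac{V{\left(-6 \right)}}{-49} = - \frac{36}{393} + \frac{2 \left(-6\right) \frac{1}{3 - 6}}{-49} = \left(-36\right) \frac{1}{393} + 2 \left(-6\right) \frac{1}{-3} \left(- \frac{1}{49}\right) = - \frac{12}{131} + 2 \left(-6\right) \left(- \frac{1}{3}\right) \left(- \frac{1}{49}\right) = - \frac{12}{131} + 4 \left(- \frac{1}{49}\right) = - \frac{12}{131} - \frac{4}{49} = - \frac{1112}{6419}$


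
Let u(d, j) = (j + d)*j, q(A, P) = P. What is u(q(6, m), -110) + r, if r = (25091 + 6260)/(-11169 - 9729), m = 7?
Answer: 236742989/20898 ≈ 11329.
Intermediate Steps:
u(d, j) = j*(d + j) (u(d, j) = (d + j)*j = j*(d + j))
r = -31351/20898 (r = 31351/(-20898) = 31351*(-1/20898) = -31351/20898 ≈ -1.5002)
u(q(6, m), -110) + r = -110*(7 - 110) - 31351/20898 = -110*(-103) - 31351/20898 = 11330 - 31351/20898 = 236742989/20898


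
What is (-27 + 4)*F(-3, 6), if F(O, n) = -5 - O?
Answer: 46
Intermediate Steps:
(-27 + 4)*F(-3, 6) = (-27 + 4)*(-5 - 1*(-3)) = -23*(-5 + 3) = -23*(-2) = 46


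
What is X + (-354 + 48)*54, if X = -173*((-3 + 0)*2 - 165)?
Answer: 13059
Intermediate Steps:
X = 29583 (X = -173*(-3*2 - 165) = -173*(-6 - 165) = -173*(-171) = 29583)
X + (-354 + 48)*54 = 29583 + (-354 + 48)*54 = 29583 - 306*54 = 29583 - 16524 = 13059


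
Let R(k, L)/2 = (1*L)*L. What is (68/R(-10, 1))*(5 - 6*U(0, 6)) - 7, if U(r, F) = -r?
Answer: 163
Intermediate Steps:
R(k, L) = 2*L² (R(k, L) = 2*((1*L)*L) = 2*(L*L) = 2*L²)
(68/R(-10, 1))*(5 - 6*U(0, 6)) - 7 = (68/((2*1²)))*(5 - (-6)*0) - 7 = (68/((2*1)))*(5 - 6*0) - 7 = (68/2)*(5 + 0) - 7 = (68*(½))*5 - 7 = 34*5 - 7 = 170 - 7 = 163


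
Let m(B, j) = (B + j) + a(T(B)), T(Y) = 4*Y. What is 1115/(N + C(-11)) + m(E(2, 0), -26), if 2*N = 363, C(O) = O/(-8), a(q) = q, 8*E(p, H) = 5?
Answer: -196369/11704 ≈ -16.778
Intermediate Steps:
E(p, H) = 5/8 (E(p, H) = (⅛)*5 = 5/8)
C(O) = -O/8 (C(O) = O*(-⅛) = -O/8)
m(B, j) = j + 5*B (m(B, j) = (B + j) + 4*B = j + 5*B)
N = 363/2 (N = (½)*363 = 363/2 ≈ 181.50)
1115/(N + C(-11)) + m(E(2, 0), -26) = 1115/(363/2 - ⅛*(-11)) + (-26 + 5*(5/8)) = 1115/(363/2 + 11/8) + (-26 + 25/8) = 1115/(1463/8) - 183/8 = (8/1463)*1115 - 183/8 = 8920/1463 - 183/8 = -196369/11704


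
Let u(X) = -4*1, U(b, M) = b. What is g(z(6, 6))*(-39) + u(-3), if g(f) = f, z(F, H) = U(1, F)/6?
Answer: -21/2 ≈ -10.500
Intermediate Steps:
u(X) = -4
z(F, H) = 1/6
g(z(6, 6))*(-39) + u(-3) = (1/6)*(-39) - 4 = -13/2 - 4 = -21/2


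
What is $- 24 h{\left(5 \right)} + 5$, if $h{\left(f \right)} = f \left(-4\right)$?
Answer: $485$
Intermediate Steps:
$h{\left(f \right)} = - 4 f$
$- 24 h{\left(5 \right)} + 5 = - 24 \left(\left(-4\right) 5\right) + 5 = \left(-24\right) \left(-20\right) + 5 = 480 + 5 = 485$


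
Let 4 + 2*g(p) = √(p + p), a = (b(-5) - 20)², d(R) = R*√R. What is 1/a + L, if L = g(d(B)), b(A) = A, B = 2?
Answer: -1249/625 + 2^(¼) ≈ -0.80919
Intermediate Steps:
d(R) = R^(3/2)
a = 625 (a = (-5 - 20)² = (-25)² = 625)
g(p) = -2 + √2*√p/2 (g(p) = -2 + √(p + p)/2 = -2 + √(2*p)/2 = -2 + (√2*√p)/2 = -2 + √2*√p/2)
L = -2 + 2^(¼) (L = -2 + √2*√(2^(3/2))/2 = -2 + √2*√(2*√2)/2 = -2 + √2*2^(¾)/2 = -2 + 2^(¼) ≈ -0.81079)
1/a + L = 1/625 + (-2 + 2^(¼)) = -1249/625 + 2^(¼)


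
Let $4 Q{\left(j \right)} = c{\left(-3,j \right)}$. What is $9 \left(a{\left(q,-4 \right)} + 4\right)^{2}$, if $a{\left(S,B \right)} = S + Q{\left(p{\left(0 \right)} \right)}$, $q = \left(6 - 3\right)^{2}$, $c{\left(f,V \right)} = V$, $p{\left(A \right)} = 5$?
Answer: $\frac{29241}{16} \approx 1827.6$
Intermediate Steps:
$Q{\left(j \right)} = \frac{j}{4}$
$q = 9$ ($q = 3^{2} = 9$)
$a{\left(S,B \right)} = \frac{5}{4} + S$ ($a{\left(S,B \right)} = S + \frac{1}{4} \cdot 5 = S + \frac{5}{4} = \frac{5}{4} + S$)
$9 \left(a{\left(q,-4 \right)} + 4\right)^{2} = 9 \left(\left(\frac{5}{4} + 9\right) + 4\right)^{2} = 9 \left(\frac{41}{4} + 4\right)^{2} = 9 \left(\frac{57}{4}\right)^{2} = 9 \cdot \frac{3249}{16} = \frac{29241}{16}$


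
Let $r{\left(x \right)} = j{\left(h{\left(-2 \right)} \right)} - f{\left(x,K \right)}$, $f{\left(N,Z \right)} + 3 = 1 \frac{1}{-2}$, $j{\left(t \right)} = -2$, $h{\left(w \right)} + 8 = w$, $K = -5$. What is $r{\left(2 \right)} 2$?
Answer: $3$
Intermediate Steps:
$h{\left(w \right)} = -8 + w$
$f{\left(N,Z \right)} = - \frac{7}{2}$ ($f{\left(N,Z \right)} = -3 + 1 \frac{1}{-2} = -3 + 1 \left(- \frac{1}{2}\right) = -3 - \frac{1}{2} = - \frac{7}{2}$)
$r{\left(x \right)} = \frac{3}{2}$ ($r{\left(x \right)} = -2 - - \frac{7}{2} = -2 + \frac{7}{2} = \frac{3}{2}$)
$r{\left(2 \right)} 2 = \frac{3}{2} \cdot 2 = 3$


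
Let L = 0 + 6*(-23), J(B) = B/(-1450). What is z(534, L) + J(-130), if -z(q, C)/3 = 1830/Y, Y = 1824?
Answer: -128723/44080 ≈ -2.9202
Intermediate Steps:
J(B) = -B/1450 (J(B) = B*(-1/1450) = -B/1450)
L = -138 (L = 0 - 138 = -138)
z(q, C) = -915/304 (z(q, C) = -5490/1824 = -3*305/304 = -915/304)
z(534, L) + J(-130) = -915/304 - 1/1450*(-130) = -915/304 + 13/145 = -128723/44080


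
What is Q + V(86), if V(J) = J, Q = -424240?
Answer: -424154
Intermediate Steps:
Q + V(86) = -424240 + 86 = -424154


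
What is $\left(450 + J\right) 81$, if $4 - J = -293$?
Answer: $60507$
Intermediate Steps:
$J = 297$ ($J = 4 - -293 = 4 + 293 = 297$)
$\left(450 + J\right) 81 = \left(450 + 297\right) 81 = 747 \cdot 81 = 60507$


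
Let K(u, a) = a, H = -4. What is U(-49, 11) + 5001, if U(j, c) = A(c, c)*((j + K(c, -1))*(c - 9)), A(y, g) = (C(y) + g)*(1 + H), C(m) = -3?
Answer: 7401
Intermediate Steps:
A(y, g) = 9 - 3*g (A(y, g) = (-3 + g)*(1 - 4) = (-3 + g)*(-3) = 9 - 3*g)
U(j, c) = (-1 + j)*(-9 + c)*(9 - 3*c) (U(j, c) = (9 - 3*c)*((j - 1)*(c - 9)) = (9 - 3*c)*((-1 + j)*(-9 + c)) = (-1 + j)*(-9 + c)*(9 - 3*c))
U(-49, 11) + 5001 = -3*(-3 + 11)*(9 - 1*11 - 9*(-49) + 11*(-49)) + 5001 = -3*8*(9 - 11 + 441 - 539) + 5001 = -3*8*(-100) + 5001 = 2400 + 5001 = 7401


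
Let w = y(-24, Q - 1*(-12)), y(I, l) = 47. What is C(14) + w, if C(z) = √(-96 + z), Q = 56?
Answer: 47 + I*√82 ≈ 47.0 + 9.0554*I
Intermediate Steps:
w = 47
C(14) + w = √(-96 + 14) + 47 = √(-82) + 47 = I*√82 + 47 = 47 + I*√82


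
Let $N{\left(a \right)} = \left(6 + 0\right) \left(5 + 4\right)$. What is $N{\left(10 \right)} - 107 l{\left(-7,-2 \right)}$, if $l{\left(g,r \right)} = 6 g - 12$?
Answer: $5832$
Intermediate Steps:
$l{\left(g,r \right)} = -12 + 6 g$
$N{\left(a \right)} = 54$ ($N{\left(a \right)} = 6 \cdot 9 = 54$)
$N{\left(10 \right)} - 107 l{\left(-7,-2 \right)} = 54 - 107 \left(-12 + 6 \left(-7\right)\right) = 54 - 107 \left(-12 - 42\right) = 54 - -5778 = 54 + 5778 = 5832$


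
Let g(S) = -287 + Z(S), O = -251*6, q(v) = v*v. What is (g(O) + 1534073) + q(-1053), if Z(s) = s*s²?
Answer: -3413019621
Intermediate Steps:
q(v) = v²
O = -1506
Z(s) = s³
g(S) = -287 + S³
(g(O) + 1534073) + q(-1053) = ((-287 + (-1506)³) + 1534073) + (-1053)² = ((-287 - 3415662216) + 1534073) + 1108809 = (-3415662503 + 1534073) + 1108809 = -3414128430 + 1108809 = -3413019621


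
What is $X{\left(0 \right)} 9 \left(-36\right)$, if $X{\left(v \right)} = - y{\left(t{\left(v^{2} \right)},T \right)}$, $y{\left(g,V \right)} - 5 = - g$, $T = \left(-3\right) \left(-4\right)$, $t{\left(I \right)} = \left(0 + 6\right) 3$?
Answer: $-4212$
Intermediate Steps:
$t{\left(I \right)} = 18$ ($t{\left(I \right)} = 6 \cdot 3 = 18$)
$T = 12$
$y{\left(g,V \right)} = 5 - g$
$X{\left(v \right)} = 13$ ($X{\left(v \right)} = - (5 - 18) = \left(-1\right) \left(-13\right) = 13$)
$X{\left(0 \right)} 9 \left(-36\right) = 13 \cdot 9 \left(-36\right) = 117 \left(-36\right) = -4212$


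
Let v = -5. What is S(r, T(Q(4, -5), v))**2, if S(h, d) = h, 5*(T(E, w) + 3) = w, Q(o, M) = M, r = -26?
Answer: 676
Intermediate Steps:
T(E, w) = -3 + w/5
S(r, T(Q(4, -5), v))**2 = (-26)**2 = 676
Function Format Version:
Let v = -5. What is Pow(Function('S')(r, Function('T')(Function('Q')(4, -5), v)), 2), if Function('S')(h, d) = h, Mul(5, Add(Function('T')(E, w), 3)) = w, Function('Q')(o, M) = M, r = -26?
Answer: 676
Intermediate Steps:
Function('T')(E, w) = Add(-3, Mul(Rational(1, 5), w))
Pow(Function('S')(r, Function('T')(Function('Q')(4, -5), v)), 2) = Pow(-26, 2) = 676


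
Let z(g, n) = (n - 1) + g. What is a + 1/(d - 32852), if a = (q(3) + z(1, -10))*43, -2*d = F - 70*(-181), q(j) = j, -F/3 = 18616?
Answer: -3390164/11263 ≈ -301.00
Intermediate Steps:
F = -55848 (F = -3*18616 = -55848)
z(g, n) = -1 + g + n (z(g, n) = (-1 + n) + g = -1 + g + n)
d = 21589 (d = -(-55848 - 70*(-181))/2 = -(-55848 - 1*(-12670))/2 = -(-55848 + 12670)/2 = -½*(-43178) = 21589)
a = -301 (a = (3 + (-1 + 1 - 10))*43 = (3 - 10)*43 = -7*43 = -301)
a + 1/(d - 32852) = -301 + 1/(21589 - 32852) = -301 + 1/(-11263) = -301 - 1/11263 = -3390164/11263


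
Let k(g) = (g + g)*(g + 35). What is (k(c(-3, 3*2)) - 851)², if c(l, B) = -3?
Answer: 1087849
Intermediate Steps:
k(g) = 2*g*(35 + g) (k(g) = (2*g)*(35 + g) = 2*g*(35 + g))
(k(c(-3, 3*2)) - 851)² = (2*(-3)*(35 - 3) - 851)² = (2*(-3)*32 - 851)² = (-192 - 851)² = (-1043)² = 1087849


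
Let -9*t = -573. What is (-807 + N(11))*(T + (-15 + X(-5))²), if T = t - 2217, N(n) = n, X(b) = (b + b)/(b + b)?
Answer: 4674112/3 ≈ 1.5580e+6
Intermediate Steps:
t = 191/3 (t = -⅑*(-573) = 191/3 ≈ 63.667)
X(b) = 1 (X(b) = (2*b)/((2*b)) = (2*b)*(1/(2*b)) = 1)
T = -6460/3 (T = 191/3 - 2217 = -6460/3 ≈ -2153.3)
(-807 + N(11))*(T + (-15 + X(-5))²) = (-807 + 11)*(-6460/3 + (-15 + 1)²) = -796*(-6460/3 + (-14)²) = -796*(-6460/3 + 196) = -796*(-5872/3) = 4674112/3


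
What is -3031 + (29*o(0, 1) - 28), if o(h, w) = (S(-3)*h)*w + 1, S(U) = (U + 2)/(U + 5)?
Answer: -3030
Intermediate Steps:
S(U) = (2 + U)/(5 + U)
o(h, w) = 1 - h*w/2 (o(h, w) = (((2 - 3)/(5 - 3))*h)*w + 1 = ((-1/2)*h)*w + 1 = (((½)*(-1))*h)*w + 1 = (-h/2)*w + 1 = -h*w/2 + 1 = 1 - h*w/2)
-3031 + (29*o(0, 1) - 28) = -3031 + (29*(1 - ½*0*1) - 28) = -3031 + (29*(1 + 0) - 28) = -3031 + (29*1 - 28) = -3031 + (29 - 28) = -3031 + 1 = -3030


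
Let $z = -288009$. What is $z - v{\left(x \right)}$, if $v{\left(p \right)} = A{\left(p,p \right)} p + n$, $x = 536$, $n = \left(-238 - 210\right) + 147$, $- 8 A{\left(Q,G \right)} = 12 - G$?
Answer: $-322816$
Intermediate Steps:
$A{\left(Q,G \right)} = - \frac{3}{2} + \frac{G}{8}$ ($A{\left(Q,G \right)} = - \frac{12 - G}{8} = - \frac{3}{2} + \frac{G}{8}$)
$n = -301$ ($n = -448 + 147 = -301$)
$v{\left(p \right)} = -301 + p \left(- \frac{3}{2} + \frac{p}{8}\right)$ ($v{\left(p \right)} = \left(- \frac{3}{2} + \frac{p}{8}\right) p - 301 = p \left(- \frac{3}{2} + \frac{p}{8}\right) - 301 = -301 + p \left(- \frac{3}{2} + \frac{p}{8}\right)$)
$z - v{\left(x \right)} = -288009 - \left(-301 + \frac{1}{8} \cdot 536 \left(-12 + 536\right)\right) = -288009 - \left(-301 + \frac{1}{8} \cdot 536 \cdot 524\right) = -288009 - \left(-301 + 35108\right) = -288009 - 34807 = -322816$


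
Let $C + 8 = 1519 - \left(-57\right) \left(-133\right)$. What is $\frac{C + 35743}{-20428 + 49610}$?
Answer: $\frac{29673}{29182} \approx 1.0168$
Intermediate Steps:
$C = -6070$ ($C = -8 + \left(1519 - \left(-57\right) \left(-133\right)\right) = -8 + \left(1519 - 7581\right) = -8 - 6062 = -6070$)
$\frac{C + 35743}{-20428 + 49610} = \frac{-6070 + 35743}{-20428 + 49610} = \frac{29673}{29182}$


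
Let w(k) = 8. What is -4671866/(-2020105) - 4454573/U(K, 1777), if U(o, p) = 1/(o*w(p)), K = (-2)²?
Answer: -287958561413414/2020105 ≈ -1.4255e+8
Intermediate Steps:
K = 4
U(o, p) = 1/(8*o) (U(o, p) = 1/(o*8) = 1/(8*o))
-4671866/(-2020105) - 4454573/U(K, 1777) = -4671866/(-2020105) - 4454573/((⅛)/4) = -4671866*(-1/2020105) - 4454573/((⅛)*(¼)) = 4671866/2020105 - 4454573/1/32 = 4671866/2020105 - 4454573*32 = 4671866/2020105 - 142546336 = -287958561413414/2020105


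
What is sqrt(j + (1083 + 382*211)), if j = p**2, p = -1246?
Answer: sqrt(1634201) ≈ 1278.4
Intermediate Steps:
j = 1552516 (j = (-1246)**2 = 1552516)
sqrt(j + (1083 + 382*211)) = sqrt(1552516 + (1083 + 382*211)) = sqrt(1552516 + (1083 + 80602)) = sqrt(1552516 + 81685) = sqrt(1634201)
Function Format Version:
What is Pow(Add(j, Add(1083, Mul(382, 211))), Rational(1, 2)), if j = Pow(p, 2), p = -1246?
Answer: Pow(1634201, Rational(1, 2)) ≈ 1278.4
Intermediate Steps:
j = 1552516 (j = Pow(-1246, 2) = 1552516)
Pow(Add(j, Add(1083, Mul(382, 211))), Rational(1, 2)) = Pow(Add(1552516, Add(1083, Mul(382, 211))), Rational(1, 2)) = Pow(Add(1552516, Add(1083, 80602)), Rational(1, 2)) = Pow(Add(1552516, 81685), Rational(1, 2)) = Pow(1634201, Rational(1, 2))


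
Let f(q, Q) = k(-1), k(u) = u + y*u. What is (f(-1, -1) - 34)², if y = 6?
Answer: 1681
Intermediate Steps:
k(u) = 7*u (k(u) = u + 6*u = 7*u)
f(q, Q) = -7 (f(q, Q) = 7*(-1) = -7)
(f(-1, -1) - 34)² = (-7 - 34)² = (-41)² = 1681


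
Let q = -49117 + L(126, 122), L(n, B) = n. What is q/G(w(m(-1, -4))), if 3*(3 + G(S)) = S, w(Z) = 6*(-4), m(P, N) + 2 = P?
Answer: 48991/11 ≈ 4453.7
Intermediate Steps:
m(P, N) = -2 + P
w(Z) = -24
G(S) = -3 + S/3
q = -48991 (q = -49117 + 126 = -48991)
q/G(w(m(-1, -4))) = -48991/(-3 + (⅓)*(-24)) = -48991/(-3 - 8) = -48991/(-11) = -48991*(-1/11) = 48991/11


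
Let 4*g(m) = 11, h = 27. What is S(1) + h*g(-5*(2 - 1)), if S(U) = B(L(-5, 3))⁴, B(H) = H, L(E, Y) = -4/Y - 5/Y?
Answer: 621/4 ≈ 155.25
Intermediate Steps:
g(m) = 11/4 (g(m) = (¼)*11 = 11/4)
L(E, Y) = -9/Y
S(U) = 81 (S(U) = (-9/3)⁴ = (-9*⅓)⁴ = (-3)⁴ = 81)
S(1) + h*g(-5*(2 - 1)) = 81 + 27*(11/4) = 81 + 297/4 = 621/4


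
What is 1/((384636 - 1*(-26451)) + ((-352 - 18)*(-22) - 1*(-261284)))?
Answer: 1/680511 ≈ 1.4695e-6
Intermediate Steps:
1/((384636 - 1*(-26451)) + ((-352 - 18)*(-22) - 1*(-261284))) = 1/((384636 + 26451) + (-370*(-22) + 261284)) = 1/(411087 + (8140 + 261284)) = 1/(411087 + 269424) = 1/680511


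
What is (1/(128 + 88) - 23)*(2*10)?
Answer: -24835/54 ≈ -459.91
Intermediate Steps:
(1/(128 + 88) - 23)*(2*10) = (1/216 - 23)*20 = -4967/216*20 = -24835/54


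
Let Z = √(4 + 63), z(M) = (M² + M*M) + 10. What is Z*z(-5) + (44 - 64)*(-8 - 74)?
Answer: 1640 + 60*√67 ≈ 2131.1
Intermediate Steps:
z(M) = 10 + 2*M² (z(M) = (M² + M²) + 10 = 2*M² + 10 = 10 + 2*M²)
Z = √67 ≈ 8.1853
Z*z(-5) + (44 - 64)*(-8 - 74) = √67*(10 + 2*(-5)²) + (44 - 64)*(-8 - 74) = √67*(10 + 2*25) - 20*(-82) = √67*(10 + 50) + 1640 = √67*60 + 1640 = 60*√67 + 1640 = 1640 + 60*√67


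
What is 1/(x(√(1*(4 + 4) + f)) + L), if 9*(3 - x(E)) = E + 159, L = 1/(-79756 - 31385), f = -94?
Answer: -20129722081/296693306183 + 152497801*I*√86/296693306183 ≈ -0.067847 + 0.0047666*I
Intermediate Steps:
L = -1/111141 (L = 1/(-111141) = -1/111141 ≈ -8.9976e-6)
x(E) = -44/3 - E/9 (x(E) = 3 - (E + 159)/9 = 3 - (159 + E)/9 = 3 + (-53/3 - E/9) = -44/3 - E/9)
1/(x(√(1*(4 + 4) + f)) + L) = 1/((-44/3 - √(1*(4 + 4) - 94)/9) - 1/111141) = 1/((-44/3 - √(1*8 - 94)/9) - 1/111141) = 1/((-44/3 - √(8 - 94)/9) - 1/111141) = 1/((-44/3 - I*√86/9) - 1/111141) = 1/(-1630069/111141 - I*√86/9)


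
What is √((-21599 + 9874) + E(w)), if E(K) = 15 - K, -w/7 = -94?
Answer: 4*I*√773 ≈ 111.21*I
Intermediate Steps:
w = 658 (w = -7*(-94) = 658)
√((-21599 + 9874) + E(w)) = √((-21599 + 9874) + (15 - 1*658)) = √(-11725 + (15 - 658)) = √(-11725 - 643) = √(-12368) = 4*I*√773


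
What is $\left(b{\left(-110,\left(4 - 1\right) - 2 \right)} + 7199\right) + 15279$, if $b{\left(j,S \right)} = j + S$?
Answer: $22369$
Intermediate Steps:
$b{\left(j,S \right)} = S + j$
$\left(b{\left(-110,\left(4 - 1\right) - 2 \right)} + 7199\right) + 15279 = \left(\left(\left(\left(4 - 1\right) - 2\right) - 110\right) + 7199\right) + 15279 = \left(\left(\left(3 - 2\right) - 110\right) + 7199\right) + 15279 = \left(\left(1 - 110\right) + 7199\right) + 15279 = \left(-109 + 7199\right) + 15279 = 7090 + 15279 = 22369$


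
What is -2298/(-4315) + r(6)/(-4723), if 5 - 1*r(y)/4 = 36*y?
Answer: 14495314/20379745 ≈ 0.71126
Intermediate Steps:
r(y) = 20 - 144*y
-2298/(-4315) + r(6)/(-4723) = -2298/(-4315) + (20 - 144*6)/(-4723) = -2298*(-1/4315) + (20 - 864)*(-1/4723) = 2298/4315 - 844*(-1/4723) = 2298/4315 + 844/4723 = 14495314/20379745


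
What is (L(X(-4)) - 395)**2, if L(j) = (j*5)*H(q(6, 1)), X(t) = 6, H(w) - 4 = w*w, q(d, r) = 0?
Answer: 75625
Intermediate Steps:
H(w) = 4 + w**2 (H(w) = 4 + w*w = 4 + w**2)
L(j) = 20*j (L(j) = (j*5)*(4 + 0**2) = (5*j)*(4 + 0) = (5*j)*4 = 20*j)
(L(X(-4)) - 395)**2 = (20*6 - 395)**2 = (120 - 395)**2 = (-275)**2 = 75625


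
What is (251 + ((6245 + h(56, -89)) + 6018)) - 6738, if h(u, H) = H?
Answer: 5687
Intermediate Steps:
(251 + ((6245 + h(56, -89)) + 6018)) - 6738 = (251 + ((6245 - 89) + 6018)) - 6738 = (251 + (6156 + 6018)) - 6738 = (251 + 12174) - 6738 = 12425 - 6738 = 5687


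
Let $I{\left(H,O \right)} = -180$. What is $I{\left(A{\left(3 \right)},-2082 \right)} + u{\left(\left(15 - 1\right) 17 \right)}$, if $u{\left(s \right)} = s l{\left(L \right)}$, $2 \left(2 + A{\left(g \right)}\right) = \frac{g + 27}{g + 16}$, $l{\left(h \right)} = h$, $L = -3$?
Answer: $-894$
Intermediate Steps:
$A{\left(g \right)} = -2 + \frac{27 + g}{2 \left(16 + g\right)}$ ($A{\left(g \right)} = -2 + \frac{\left(g + 27\right) \frac{1}{g + 16}}{2} = -2 + \frac{\left(27 + g\right) \frac{1}{16 + g}}{2} = -2 + \frac{\frac{1}{16 + g} \left(27 + g\right)}{2} = -2 + \frac{27 + g}{2 \left(16 + g\right)}$)
$u{\left(s \right)} = - 3 s$ ($u{\left(s \right)} = s \left(-3\right) = - 3 s$)
$I{\left(A{\left(3 \right)},-2082 \right)} + u{\left(\left(15 - 1\right) 17 \right)} = -180 - 3 \left(15 - 1\right) 17 = -180 - 3 \cdot 14 \cdot 17 = -180 - 714 = -894$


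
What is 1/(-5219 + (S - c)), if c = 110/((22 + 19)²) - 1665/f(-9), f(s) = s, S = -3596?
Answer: -1681/15129110 ≈ -0.00011111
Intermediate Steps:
c = 311095/1681 (c = 110/((22 + 19)²) - 1665/(-9) = 110/(41²) - 1665*(-⅑) = 110/1681 + 185 = 311095/1681 ≈ 185.07)
1/(-5219 + (S - c)) = 1/(-5219 + (-3596 - 1*311095/1681)) = 1/(-5219 + (-3596 - 311095/1681)) = 1/(-5219 - 6355971/1681) = 1/(-15129110/1681) = -1681/15129110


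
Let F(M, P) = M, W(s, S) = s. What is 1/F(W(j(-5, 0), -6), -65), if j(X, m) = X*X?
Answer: 1/25 ≈ 0.040000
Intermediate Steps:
j(X, m) = X**2
1/F(W(j(-5, 0), -6), -65) = 1/((-5)**2) = 1/25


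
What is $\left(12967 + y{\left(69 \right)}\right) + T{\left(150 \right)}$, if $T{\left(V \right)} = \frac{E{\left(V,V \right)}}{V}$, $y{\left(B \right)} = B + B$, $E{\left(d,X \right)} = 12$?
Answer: $\frac{327627}{25} \approx 13105.0$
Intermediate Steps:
$y{\left(B \right)} = 2 B$
$T{\left(V \right)} = \frac{12}{V}$
$\left(12967 + y{\left(69 \right)}\right) + T{\left(150 \right)} = \left(12967 + 2 \cdot 69\right) + \frac{12}{150} = \left(12967 + 138\right) + 12 \cdot \frac{1}{150} = 13105 + \frac{2}{25} = \frac{327627}{25}$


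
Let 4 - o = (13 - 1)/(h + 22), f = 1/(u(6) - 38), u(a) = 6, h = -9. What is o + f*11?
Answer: 1137/416 ≈ 2.7332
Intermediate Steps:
f = -1/32 (f = 1/(6 - 38) = 1/(-32) = -1/32 ≈ -0.031250)
o = 40/13 (o = 4 - (13 - 1)/(-9 + 22) = 4 - 12/13 = 40/13 ≈ 3.0769)
o + f*11 = 40/13 - 1/32*11 = 40/13 - 11/32 = 1137/416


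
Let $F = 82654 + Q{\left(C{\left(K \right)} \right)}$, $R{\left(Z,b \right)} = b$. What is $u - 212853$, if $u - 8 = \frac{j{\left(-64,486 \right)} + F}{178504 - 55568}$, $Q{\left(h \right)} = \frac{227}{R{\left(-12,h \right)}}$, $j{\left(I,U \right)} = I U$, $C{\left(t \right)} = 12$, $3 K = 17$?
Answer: $- \frac{28545012383}{134112} \approx -2.1284 \cdot 10^{5}$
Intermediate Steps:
$K = \frac{17}{3}$ ($K = \frac{1}{3} \cdot 17 = \frac{17}{3} \approx 5.6667$)
$Q{\left(h \right)} = \frac{227}{h}$
$F = \frac{992075}{12}$ ($F = 82654 + \frac{227}{12} = \frac{992075}{12} \approx 82673.0$)
$u = \frac{1129153}{134112}$ ($u = 8 + \frac{\left(-64\right) 486 + \frac{992075}{12}}{178504 - 55568} = 8 + \frac{-31104 + \frac{992075}{12}}{122936} = 8 + \frac{618827}{12} \cdot \frac{1}{122936} = 8 + \frac{56257}{134112} = \frac{1129153}{134112} \approx 8.4195$)
$u - 212853 = \frac{1129153}{134112} - 212853 = - \frac{28545012383}{134112}$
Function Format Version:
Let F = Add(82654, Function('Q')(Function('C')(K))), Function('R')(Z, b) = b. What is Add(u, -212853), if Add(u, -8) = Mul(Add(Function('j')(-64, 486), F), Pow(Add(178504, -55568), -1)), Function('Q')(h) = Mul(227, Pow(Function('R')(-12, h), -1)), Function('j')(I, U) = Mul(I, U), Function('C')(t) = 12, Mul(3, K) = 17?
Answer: Rational(-28545012383, 134112) ≈ -2.1284e+5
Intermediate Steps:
K = Rational(17, 3) (K = Mul(Rational(1, 3), 17) = Rational(17, 3) ≈ 5.6667)
Function('Q')(h) = Mul(227, Pow(h, -1))
F = Rational(992075, 12) (F = Add(82654, Mul(227, Pow(12, -1))) = Add(82654, Mul(227, Rational(1, 12))) = Add(82654, Rational(227, 12)) = Rational(992075, 12) ≈ 82673.)
u = Rational(1129153, 134112) (u = Add(8, Mul(Add(Mul(-64, 486), Rational(992075, 12)), Pow(Add(178504, -55568), -1))) = Add(8, Mul(Add(-31104, Rational(992075, 12)), Pow(122936, -1))) = Add(8, Mul(Rational(618827, 12), Rational(1, 122936))) = Add(8, Rational(56257, 134112)) = Rational(1129153, 134112) ≈ 8.4195)
Add(u, -212853) = Add(Rational(1129153, 134112), -212853) = Rational(-28545012383, 134112)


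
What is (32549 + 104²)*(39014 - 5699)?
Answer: 1444704975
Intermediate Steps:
(32549 + 104²)*(39014 - 5699) = (32549 + 10816)*33315 = 43365*33315 = 1444704975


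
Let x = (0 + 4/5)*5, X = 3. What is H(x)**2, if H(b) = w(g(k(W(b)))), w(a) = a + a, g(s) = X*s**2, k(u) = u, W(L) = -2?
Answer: 576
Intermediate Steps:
g(s) = 3*s**2
w(a) = 2*a
x = 4 (x = (0 + 4*(1/5))*5 = (0 + 4/5)*5 = (4/5)*5 = 4)
H(b) = 24 (H(b) = 2*(3*(-2)**2) = 2*(3*4) = 2*12 = 24)
H(x)**2 = 24**2 = 576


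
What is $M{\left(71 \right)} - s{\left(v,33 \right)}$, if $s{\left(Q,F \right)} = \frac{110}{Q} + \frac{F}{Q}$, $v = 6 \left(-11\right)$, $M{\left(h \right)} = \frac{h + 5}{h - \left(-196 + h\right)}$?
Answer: $\frac{751}{294} \approx 2.5544$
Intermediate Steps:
$M{\left(h \right)} = \frac{5}{196} + \frac{h}{196}$ ($M{\left(h \right)} = \frac{5 + h}{196} = \left(5 + h\right) \frac{1}{196} = \frac{5}{196} + \frac{h}{196}$)
$v = -66$
$M{\left(71 \right)} - s{\left(v,33 \right)} = \left(\frac{5}{196} + \frac{1}{196} \cdot 71\right) - \frac{110 + 33}{-66} = \left(\frac{5}{196} + \frac{71}{196}\right) - \left(- \frac{1}{66}\right) 143 = \frac{19}{49} - - \frac{13}{6} = \frac{19}{49} + \frac{13}{6} = \frac{751}{294}$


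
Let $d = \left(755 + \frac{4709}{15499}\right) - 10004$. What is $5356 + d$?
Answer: $- \frac{60332898}{15499} \approx -3892.7$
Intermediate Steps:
$d = - \frac{143345542}{15499}$ ($d = \left(755 + 4709 \cdot \frac{1}{15499}\right) - 10004 = \left(755 + \frac{4709}{15499}\right) - 10004 = \frac{11706454}{15499} - 10004 = - \frac{143345542}{15499} \approx -9248.7$)
$5356 + d = 5356 - \frac{143345542}{15499} = - \frac{60332898}{15499}$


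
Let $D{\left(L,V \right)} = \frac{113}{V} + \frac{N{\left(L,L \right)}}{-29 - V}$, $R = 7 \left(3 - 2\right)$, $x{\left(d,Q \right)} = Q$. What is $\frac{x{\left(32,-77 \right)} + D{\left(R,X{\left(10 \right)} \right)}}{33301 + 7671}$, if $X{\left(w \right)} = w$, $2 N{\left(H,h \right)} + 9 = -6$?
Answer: $- \frac{2129}{1331590} \approx -0.0015988$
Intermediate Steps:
$R = 7$ ($R = 7 \cdot 1 = 7$)
$N{\left(H,h \right)} = - \frac{15}{2}$ ($N{\left(H,h \right)} = - \frac{9}{2} + \frac{1}{2} \left(-6\right) = - \frac{9}{2} - 3 = - \frac{15}{2}$)
$D{\left(L,V \right)} = \frac{113}{V} - \frac{15}{2 \left(-29 - V\right)}$
$\frac{x{\left(32,-77 \right)} + D{\left(R,X{\left(10 \right)} \right)}}{33301 + 7671} = \frac{-77 + \frac{6554 + 241 \cdot 10}{2 \cdot 10 \left(29 + 10\right)}}{33301 + 7671} = \frac{-77 + \frac{1}{2} \cdot \frac{1}{10} \cdot \frac{1}{39} \left(6554 + 2410\right)}{40972} = \left(-77 + \frac{1}{2} \cdot \frac{1}{10} \cdot \frac{1}{39} \cdot 8964\right) \frac{1}{40972} = \left(-77 + \frac{747}{65}\right) \frac{1}{40972} = \left(- \frac{4258}{65}\right) \frac{1}{40972} = - \frac{2129}{1331590}$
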